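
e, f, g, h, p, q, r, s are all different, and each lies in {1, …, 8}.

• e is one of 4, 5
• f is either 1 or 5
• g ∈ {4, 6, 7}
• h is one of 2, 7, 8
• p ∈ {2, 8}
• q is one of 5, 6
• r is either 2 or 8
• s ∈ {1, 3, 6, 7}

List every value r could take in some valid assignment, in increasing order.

The 8 variables together cover exactly {1, 2, 3, 4, 5, 6, 7, 8} — 8 values for 8 variables — and 3 appears only in s's list, so s = 3.
The 7 still-open variables together cover exactly {1, 2, 4, 5, 6, 7, 8} — 7 values for 7 variables — and 1 appears only in f's list, so f = 1.
The 2 variables p and r are confined to {2, 8}, which locks those values in; drop them from h.
That leaves h = 7. So g can't be 7.
No further eliminations apply; r can still be any of 2, 8.

2, 8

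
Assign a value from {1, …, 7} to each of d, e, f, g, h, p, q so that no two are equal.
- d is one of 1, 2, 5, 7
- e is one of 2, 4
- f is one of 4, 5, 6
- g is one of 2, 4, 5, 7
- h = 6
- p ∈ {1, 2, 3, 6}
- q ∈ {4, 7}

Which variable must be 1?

h must be 6 (only option left). Eliminate 6 elsewhere: f, p.
The 6 still-open variables draw from only 6 values {1, 2, 3, 4, 5, 7}, so each is used; only p can be 3, hence p = 3.
The 5 still-open variables draw from only 5 values {1, 2, 4, 5, 7}, so each is used; only d can be 1, hence d = 1.

d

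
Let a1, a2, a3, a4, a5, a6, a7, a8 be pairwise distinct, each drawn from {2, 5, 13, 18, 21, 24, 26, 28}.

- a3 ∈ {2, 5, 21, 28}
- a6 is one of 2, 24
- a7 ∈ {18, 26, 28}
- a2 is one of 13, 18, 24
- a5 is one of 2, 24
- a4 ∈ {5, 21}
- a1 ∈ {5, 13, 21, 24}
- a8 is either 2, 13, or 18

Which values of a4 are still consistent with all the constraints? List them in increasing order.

5, 21

The 8 variables together cover exactly {2, 5, 13, 18, 21, 24, 26, 28} — 8 values for 8 variables — and 26 appears only in a7's list, so a7 = 26.
Among the 7 still-open variables, 28 fits only a3 (and all 7 values in {2, 5, 13, 18, 21, 24, 28} must be used), so a3 = 28.
The 2 variables a5 and a6 are confined to {2, 24}, which locks those values in; drop them from a1, a2, a8.
a2 and a8 share exactly the 2 values {13, 18}; by pigeonhole those values go to them, so strike 13, 18 from a1.
No further eliminations apply; a4 can still be any of 5, 21.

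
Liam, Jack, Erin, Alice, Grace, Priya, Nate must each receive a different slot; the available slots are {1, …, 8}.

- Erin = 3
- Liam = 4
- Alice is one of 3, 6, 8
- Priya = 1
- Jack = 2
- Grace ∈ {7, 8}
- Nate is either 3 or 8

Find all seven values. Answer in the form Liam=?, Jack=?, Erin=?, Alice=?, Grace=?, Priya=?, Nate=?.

Liam=4, Jack=2, Erin=3, Alice=6, Grace=7, Priya=1, Nate=8

Liam's domain is down to {4}, so Liam = 4.
Jack must be 2 (only option left).
Erin has just one choice, so Erin = 3. So Alice, Nate can't be 3.
That leaves Priya = 1.
That leaves Nate = 8. Strike 8 from Alice, Grace.
Alice's domain is down to {6}, so Alice = 6.
Grace must be 7 (only option left).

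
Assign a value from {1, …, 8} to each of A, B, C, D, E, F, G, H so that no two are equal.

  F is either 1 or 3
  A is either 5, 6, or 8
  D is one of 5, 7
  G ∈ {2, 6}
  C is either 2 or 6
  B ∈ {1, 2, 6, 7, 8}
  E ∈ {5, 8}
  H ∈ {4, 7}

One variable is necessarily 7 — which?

Among the 8 variables, 3 fits only F (and all 8 values in {1, 2, 3, 4, 5, 6, 7, 8} must be used), so F = 3.
The 7 still-open variables together cover exactly {1, 2, 4, 5, 6, 7, 8} — 7 values for 7 variables — and 1 appears only in B's list, so B = 1.
Among the 6 still-open variables, 4 fits only H (and all 6 values in {2, 4, 5, 6, 7, 8} must be used), so H = 4.
Among the 5 still-open variables, 7 fits only D (and all 5 values in {2, 5, 6, 7, 8} must be used), so D = 7.

D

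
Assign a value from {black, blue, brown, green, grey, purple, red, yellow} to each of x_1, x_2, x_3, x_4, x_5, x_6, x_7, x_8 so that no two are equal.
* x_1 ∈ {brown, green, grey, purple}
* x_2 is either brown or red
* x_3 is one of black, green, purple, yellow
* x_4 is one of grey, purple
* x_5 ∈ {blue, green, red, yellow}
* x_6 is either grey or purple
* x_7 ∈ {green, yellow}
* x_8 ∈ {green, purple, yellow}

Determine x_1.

The 8 variables together cover exactly {black, blue, brown, green, grey, purple, red, yellow} — 8 values for 8 variables — and black appears only in x_3's list, so x_3 = black.
Among the 7 still-open variables, blue fits only x_5 (and all 7 values in {blue, brown, green, grey, purple, red, yellow} must be used), so x_5 = blue.
The 6 still-open variables draw from only 6 values {brown, green, grey, purple, red, yellow}, so each is used; only x_2 can be red, hence x_2 = red.
The 5 still-open variables draw from only 5 values {brown, green, grey, purple, yellow}, so each is used; only x_1 can be brown, hence x_1 = brown.

brown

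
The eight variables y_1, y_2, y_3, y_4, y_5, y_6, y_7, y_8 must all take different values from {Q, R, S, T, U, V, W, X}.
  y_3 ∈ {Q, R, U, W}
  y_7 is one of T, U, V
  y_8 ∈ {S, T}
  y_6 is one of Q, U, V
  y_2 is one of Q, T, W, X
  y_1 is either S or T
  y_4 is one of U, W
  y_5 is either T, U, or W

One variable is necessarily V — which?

The 8 variables draw from only 8 values {Q, R, S, T, U, V, W, X}, so each is used; only y_3 can be R, hence y_3 = R.
The 7 still-open variables together cover exactly {Q, S, T, U, V, W, X} — 7 values for 7 variables — and X appears only in y_2's list, so y_2 = X.
Among the 6 still-open variables, Q fits only y_6 (and all 6 values in {Q, S, T, U, V, W} must be used), so y_6 = Q.
Among the 5 still-open variables, V fits only y_7 (and all 5 values in {S, T, U, V, W} must be used), so y_7 = V.

y_7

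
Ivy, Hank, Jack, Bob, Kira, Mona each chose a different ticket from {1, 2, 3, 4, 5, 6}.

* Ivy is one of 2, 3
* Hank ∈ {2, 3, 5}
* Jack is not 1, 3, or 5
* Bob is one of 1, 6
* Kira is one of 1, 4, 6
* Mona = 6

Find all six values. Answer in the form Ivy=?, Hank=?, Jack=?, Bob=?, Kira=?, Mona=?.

Mona has just one choice, so Mona = 6. Eliminate 6 elsewhere: Jack, Bob, Kira.
Bob has just one choice, so Bob = 1. Strike 1 from Kira.
Kira's domain is down to {4}, so Kira = 4. So Jack can't be 4.
Jack's domain is down to {2}, so Jack = 2. Eliminate 2 elsewhere: Ivy, Hank.
Ivy has just one choice, so Ivy = 3. Eliminate 3 elsewhere: Hank.
That leaves Hank = 5.

Ivy=3, Hank=5, Jack=2, Bob=1, Kira=4, Mona=6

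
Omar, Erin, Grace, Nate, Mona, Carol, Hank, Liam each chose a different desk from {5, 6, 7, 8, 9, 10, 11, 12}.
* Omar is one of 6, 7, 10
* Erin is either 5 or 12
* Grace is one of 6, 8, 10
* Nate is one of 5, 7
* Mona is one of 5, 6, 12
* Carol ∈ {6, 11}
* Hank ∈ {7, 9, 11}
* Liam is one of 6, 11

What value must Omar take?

10

The 8 variables together cover exactly {5, 6, 7, 8, 9, 10, 11, 12} — 8 values for 8 variables — and 8 appears only in Grace's list, so Grace = 8.
The 7 still-open variables together cover exactly {5, 6, 7, 9, 10, 11, 12} — 7 values for 7 variables — and 9 appears only in Hank's list, so Hank = 9.
The 6 still-open variables draw from only 6 values {5, 6, 7, 10, 11, 12}, so each is used; only Omar can be 10, hence Omar = 10.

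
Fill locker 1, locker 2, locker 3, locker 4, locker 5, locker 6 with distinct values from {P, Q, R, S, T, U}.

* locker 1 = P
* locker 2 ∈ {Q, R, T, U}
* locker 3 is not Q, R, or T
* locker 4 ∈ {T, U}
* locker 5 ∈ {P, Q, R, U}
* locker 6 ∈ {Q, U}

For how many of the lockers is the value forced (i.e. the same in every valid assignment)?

2

locker 1 has just one choice, so locker 1 = P. Eliminate P elsewhere: locker 3, locker 5.
The 5 still-open variables together cover exactly {Q, R, S, T, U} — 5 values for 5 variables — and S appears only in locker 3's list, so locker 3 = S.
Determined: locker 1=P, locker 3=S. The other lockers each still have more than one consistent value. That makes 2.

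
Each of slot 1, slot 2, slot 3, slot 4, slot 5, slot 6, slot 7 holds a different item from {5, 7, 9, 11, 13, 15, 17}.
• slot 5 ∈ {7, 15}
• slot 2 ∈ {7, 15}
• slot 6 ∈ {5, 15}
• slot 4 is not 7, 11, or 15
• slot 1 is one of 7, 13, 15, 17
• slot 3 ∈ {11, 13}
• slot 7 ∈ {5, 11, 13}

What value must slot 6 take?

5

The 7 variables together cover exactly {5, 7, 9, 11, 13, 15, 17} — 7 values for 7 variables — and 9 appears only in slot 4's list, so slot 4 = 9.
The 6 still-open variables together cover exactly {5, 7, 11, 13, 15, 17} — 6 values for 6 variables — and 17 appears only in slot 1's list, so slot 1 = 17.
The 2 variables slot 2 and slot 5 are confined to {7, 15}, which locks those values in; drop them from slot 6.
So slot 6 = 5.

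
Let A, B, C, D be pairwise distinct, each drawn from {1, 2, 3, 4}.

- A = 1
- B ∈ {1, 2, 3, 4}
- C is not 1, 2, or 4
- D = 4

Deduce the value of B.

A's domain is down to {1}, so A = 1. Strike 1 from B.
C has just one choice, so C = 3. Eliminate 3 elsewhere: B.
D has just one choice, so D = 4. Strike 4 from B.
So B = 2.

2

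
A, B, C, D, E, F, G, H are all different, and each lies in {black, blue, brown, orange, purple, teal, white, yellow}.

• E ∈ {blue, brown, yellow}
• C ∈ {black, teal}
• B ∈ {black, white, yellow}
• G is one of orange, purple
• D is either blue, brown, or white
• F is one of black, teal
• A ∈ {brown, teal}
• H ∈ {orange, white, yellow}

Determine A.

Among the 8 variables, purple fits only G (and all 8 values in {black, blue, brown, orange, purple, teal, white, yellow} must be used), so G = purple.
The 7 still-open variables together cover exactly {black, blue, brown, orange, teal, white, yellow} — 7 values for 7 variables — and orange appears only in H's list, so H = orange.
C and F share exactly the 2 values {black, teal}; by pigeonhole those values go to them, so strike black, teal from A, B.
So A = brown.

brown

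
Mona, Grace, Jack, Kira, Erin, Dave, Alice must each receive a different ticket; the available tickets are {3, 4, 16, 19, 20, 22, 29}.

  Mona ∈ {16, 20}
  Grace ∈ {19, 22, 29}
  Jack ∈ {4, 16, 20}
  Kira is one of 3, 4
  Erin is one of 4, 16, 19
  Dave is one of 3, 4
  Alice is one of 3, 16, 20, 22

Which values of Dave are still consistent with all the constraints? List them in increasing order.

The 7 variables together cover exactly {3, 4, 16, 19, 20, 22, 29} — 7 values for 7 variables — and 29 appears only in Grace's list, so Grace = 29.
The 6 still-open variables together cover exactly {3, 4, 16, 19, 20, 22} — 6 values for 6 variables — and 19 appears only in Erin's list, so Erin = 19.
The 5 still-open variables draw from only 5 values {3, 4, 16, 20, 22}, so each is used; only Alice can be 22, hence Alice = 22.
Kira and Dave share exactly the 2 values {3, 4}; by pigeonhole those values go to them, so strike 3, 4 from Jack.
No further eliminations apply; Dave can still be any of 3, 4.

3, 4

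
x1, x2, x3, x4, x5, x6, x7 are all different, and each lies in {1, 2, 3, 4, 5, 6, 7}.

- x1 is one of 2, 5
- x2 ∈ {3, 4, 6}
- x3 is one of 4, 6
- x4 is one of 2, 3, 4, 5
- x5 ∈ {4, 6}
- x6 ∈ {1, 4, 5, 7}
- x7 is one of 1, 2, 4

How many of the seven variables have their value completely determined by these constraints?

Among the 7 variables, 7 fits only x6 (and all 7 values in {1, 2, 3, 4, 5, 6, 7} must be used), so x6 = 7.
Among the 6 still-open variables, 1 fits only x7 (and all 6 values in {1, 2, 3, 4, 5, 6} must be used), so x7 = 1.
x3 and x5 between them cover only {4, 6} — a naked pair. Remove those values from x2, x4.
That leaves x2 = 3. Remove 3 from x4.
Determined: x2=3, x6=7, x7=1. The other variables each still have more than one consistent value. That makes 3.

3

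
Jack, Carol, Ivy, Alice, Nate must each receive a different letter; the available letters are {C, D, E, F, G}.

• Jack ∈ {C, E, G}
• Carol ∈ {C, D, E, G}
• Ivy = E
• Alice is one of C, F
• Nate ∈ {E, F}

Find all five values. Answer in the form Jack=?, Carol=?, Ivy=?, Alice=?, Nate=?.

Jack=G, Carol=D, Ivy=E, Alice=C, Nate=F

Ivy must be E (only option left). Eliminate E elsewhere: Jack, Carol, Nate.
Nate must be F (only option left). Remove F from Alice.
Alice must be C (only option left). Eliminate C elsewhere: Jack, Carol.
Jack has just one choice, so Jack = G. Remove G from Carol.
That leaves Carol = D.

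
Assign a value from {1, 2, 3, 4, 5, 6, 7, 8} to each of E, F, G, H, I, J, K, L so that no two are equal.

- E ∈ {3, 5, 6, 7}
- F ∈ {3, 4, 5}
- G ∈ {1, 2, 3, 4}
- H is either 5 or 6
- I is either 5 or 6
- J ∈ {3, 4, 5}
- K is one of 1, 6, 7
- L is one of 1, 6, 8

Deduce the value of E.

7

The 8 variables together cover exactly {1, 2, 3, 4, 5, 6, 7, 8} — 8 values for 8 variables — and 2 appears only in G's list, so G = 2.
Among the 7 still-open variables, 8 fits only L (and all 7 values in {1, 3, 4, 5, 6, 7, 8} must be used), so L = 8.
Among the 6 still-open variables, 1 fits only K (and all 6 values in {1, 3, 4, 5, 6, 7} must be used), so K = 1.
The 5 still-open variables draw from only 5 values {3, 4, 5, 6, 7}, so each is used; only E can be 7, hence E = 7.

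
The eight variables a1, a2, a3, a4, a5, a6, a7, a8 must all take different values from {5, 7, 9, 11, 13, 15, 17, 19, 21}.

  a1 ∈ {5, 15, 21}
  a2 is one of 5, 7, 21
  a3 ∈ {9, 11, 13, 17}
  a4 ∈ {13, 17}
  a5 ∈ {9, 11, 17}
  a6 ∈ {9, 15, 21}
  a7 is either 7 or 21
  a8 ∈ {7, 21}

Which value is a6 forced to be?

a7 and a8 between them cover only {7, 21} — a naked pair. Remove those values from a1, a2, a6.
a2 must be 5 (only option left). So a1 can't be 5.
a1's domain is down to {15}, so a1 = 15. Eliminate 15 elsewhere: a6.
So a6 = 9.

9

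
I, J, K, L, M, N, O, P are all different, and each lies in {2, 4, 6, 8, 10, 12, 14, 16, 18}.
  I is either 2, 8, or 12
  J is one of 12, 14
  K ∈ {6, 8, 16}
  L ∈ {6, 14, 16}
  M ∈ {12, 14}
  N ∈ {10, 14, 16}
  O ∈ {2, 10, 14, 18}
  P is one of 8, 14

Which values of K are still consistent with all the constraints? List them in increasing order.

6, 16

Among the 8 variables, 18 fits only O (and all 8 values in {2, 6, 8, 10, 12, 14, 16, 18} must be used), so O = 18.
Among the 7 still-open variables, 2 fits only I (and all 7 values in {2, 6, 8, 10, 12, 14, 16} must be used), so I = 2.
The 6 still-open variables draw from only 6 values {6, 8, 10, 12, 14, 16}, so each is used; only N can be 10, hence N = 10.
The 2 variables J and M are confined to {12, 14}, which locks those values in; drop them from L, P.
P's domain is down to {8}, so P = 8. Remove 8 from K.
No further eliminations apply; K can still be any of 6, 16.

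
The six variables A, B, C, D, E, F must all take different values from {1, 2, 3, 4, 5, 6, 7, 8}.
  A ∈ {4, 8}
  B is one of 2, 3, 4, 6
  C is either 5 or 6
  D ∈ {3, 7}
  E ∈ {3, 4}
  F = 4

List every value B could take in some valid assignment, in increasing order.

F has just one choice, so F = 4. Remove 4 from A, B, E.
A has just one choice, so A = 8.
That leaves E = 3. Remove 3 from B, D.
D's domain is down to {7}, so D = 7.
No further eliminations apply; B can still be any of 2, 6.

2, 6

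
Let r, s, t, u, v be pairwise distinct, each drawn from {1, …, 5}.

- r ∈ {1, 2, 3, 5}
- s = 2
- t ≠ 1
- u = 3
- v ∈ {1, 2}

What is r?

5

s must be 2 (only option left). Eliminate 2 elsewhere: r, t, v.
u must be 3 (only option left). Eliminate 3 elsewhere: r, t.
v must be 1 (only option left). Eliminate 1 elsewhere: r.
So r = 5.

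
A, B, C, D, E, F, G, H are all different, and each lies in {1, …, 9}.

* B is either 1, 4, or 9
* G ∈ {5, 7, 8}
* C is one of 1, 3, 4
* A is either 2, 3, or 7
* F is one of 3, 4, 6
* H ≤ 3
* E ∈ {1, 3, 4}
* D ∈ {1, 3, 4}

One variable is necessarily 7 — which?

C, D, E share exactly the 3 values {1, 3, 4}; by pigeonhole those values go to them, so strike 1, 3, 4 from A, B, F, H.
B must be 9 (only option left).
F must be 6 (only option left).
H must be 2 (only option left). Strike 2 from A.
So 7 goes to A.

A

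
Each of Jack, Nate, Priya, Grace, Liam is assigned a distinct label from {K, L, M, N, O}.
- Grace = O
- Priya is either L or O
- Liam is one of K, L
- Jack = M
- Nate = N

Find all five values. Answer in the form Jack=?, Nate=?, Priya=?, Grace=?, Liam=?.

Jack=M, Nate=N, Priya=L, Grace=O, Liam=K

Jack must be M (only option left).
Nate must be N (only option left).
That leaves Grace = O. Remove O from Priya.
Priya has just one choice, so Priya = L. So Liam can't be L.
Liam's domain is down to {K}, so Liam = K.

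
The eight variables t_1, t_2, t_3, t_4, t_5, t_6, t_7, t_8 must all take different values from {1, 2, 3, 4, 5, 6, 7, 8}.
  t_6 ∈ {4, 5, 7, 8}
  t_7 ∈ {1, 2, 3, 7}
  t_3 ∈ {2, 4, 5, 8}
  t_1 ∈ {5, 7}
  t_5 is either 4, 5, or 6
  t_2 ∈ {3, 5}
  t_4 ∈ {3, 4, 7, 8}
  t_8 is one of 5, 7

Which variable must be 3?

The 8 variables together cover exactly {1, 2, 3, 4, 5, 6, 7, 8} — 8 values for 8 variables — and 1 appears only in t_7's list, so t_7 = 1.
Among the 7 still-open variables, 2 fits only t_3 (and all 7 values in {2, 3, 4, 5, 6, 7, 8} must be used), so t_3 = 2.
The 6 still-open variables draw from only 6 values {3, 4, 5, 6, 7, 8}, so each is used; only t_5 can be 6, hence t_5 = 6.
t_1 and t_8 between them cover only {5, 7} — a naked pair. Remove those values from t_2, t_4, t_6.
So 3 goes to t_2.

t_2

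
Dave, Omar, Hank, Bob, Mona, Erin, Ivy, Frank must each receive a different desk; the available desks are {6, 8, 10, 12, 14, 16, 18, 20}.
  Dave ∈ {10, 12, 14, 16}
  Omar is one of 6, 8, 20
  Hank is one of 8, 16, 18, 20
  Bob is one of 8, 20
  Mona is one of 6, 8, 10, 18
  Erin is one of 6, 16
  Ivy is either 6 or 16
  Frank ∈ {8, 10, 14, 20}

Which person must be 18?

The 8 variables together cover exactly {6, 8, 10, 12, 14, 16, 18, 20} — 8 values for 8 variables — and 12 appears only in Dave's list, so Dave = 12.
The 7 still-open variables together cover exactly {6, 8, 10, 14, 16, 18, 20} — 7 values for 7 variables — and 14 appears only in Frank's list, so Frank = 14.
The 6 still-open variables draw from only 6 values {6, 8, 10, 16, 18, 20}, so each is used; only Mona can be 10, hence Mona = 10.
Among the 5 still-open variables, 18 fits only Hank (and all 5 values in {6, 8, 16, 18, 20} must be used), so Hank = 18.

Hank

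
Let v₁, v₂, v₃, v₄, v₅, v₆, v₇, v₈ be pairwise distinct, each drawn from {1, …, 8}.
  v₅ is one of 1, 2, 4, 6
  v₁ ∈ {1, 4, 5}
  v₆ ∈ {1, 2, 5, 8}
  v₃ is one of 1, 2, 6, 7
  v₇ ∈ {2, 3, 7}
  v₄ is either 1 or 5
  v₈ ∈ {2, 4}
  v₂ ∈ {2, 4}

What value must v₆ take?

The 8 variables draw from only 8 values {1, 2, 3, 4, 5, 6, 7, 8}, so each is used; only v₇ can be 3, hence v₇ = 3.
The 7 still-open variables together cover exactly {1, 2, 4, 5, 6, 7, 8} — 7 values for 7 variables — and 7 appears only in v₃'s list, so v₃ = 7.
The 6 still-open variables draw from only 6 values {1, 2, 4, 5, 6, 8}, so each is used; only v₅ can be 6, hence v₅ = 6.
The 5 still-open variables together cover exactly {1, 2, 4, 5, 8} — 5 values for 5 variables — and 8 appears only in v₆'s list, so v₆ = 8.

8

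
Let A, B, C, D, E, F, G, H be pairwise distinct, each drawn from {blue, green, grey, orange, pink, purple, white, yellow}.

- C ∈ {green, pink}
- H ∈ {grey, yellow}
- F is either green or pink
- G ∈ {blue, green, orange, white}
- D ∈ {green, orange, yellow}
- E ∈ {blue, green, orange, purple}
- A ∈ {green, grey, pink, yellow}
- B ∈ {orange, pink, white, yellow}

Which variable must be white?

B

Among the 8 variables, purple fits only E (and all 8 values in {blue, green, grey, orange, pink, purple, white, yellow} must be used), so E = purple.
The 7 still-open variables draw from only 7 values {blue, green, grey, orange, pink, white, yellow}, so each is used; only G can be blue, hence G = blue.
Among the 6 still-open variables, white fits only B (and all 6 values in {green, grey, orange, pink, white, yellow} must be used), so B = white.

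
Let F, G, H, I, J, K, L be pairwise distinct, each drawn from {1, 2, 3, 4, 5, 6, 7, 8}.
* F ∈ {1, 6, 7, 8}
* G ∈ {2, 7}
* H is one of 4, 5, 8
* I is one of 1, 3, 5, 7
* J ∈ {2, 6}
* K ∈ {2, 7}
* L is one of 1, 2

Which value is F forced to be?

G and K share exactly the 2 values {2, 7}; by pigeonhole those values go to them, so strike 2, 7 from F, I, J, L.
That leaves J = 6. Strike 6 from F.
L must be 1 (only option left). So F, I can't be 1.
So F = 8.

8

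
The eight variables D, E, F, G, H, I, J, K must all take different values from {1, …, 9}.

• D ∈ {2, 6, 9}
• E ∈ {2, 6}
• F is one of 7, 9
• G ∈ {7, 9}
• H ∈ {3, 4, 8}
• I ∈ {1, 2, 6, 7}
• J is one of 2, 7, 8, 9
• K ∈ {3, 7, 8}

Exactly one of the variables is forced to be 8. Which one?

J

The 8 variables together cover exactly {1, 2, 3, 4, 6, 7, 8, 9} — 8 values for 8 variables — and 1 appears only in I's list, so I = 1.
The 7 still-open variables together cover exactly {2, 3, 4, 6, 7, 8, 9} — 7 values for 7 variables — and 4 appears only in H's list, so H = 4.
The 6 still-open variables draw from only 6 values {2, 3, 6, 7, 8, 9}, so each is used; only K can be 3, hence K = 3.
Among the 5 still-open variables, 8 fits only J (and all 5 values in {2, 6, 7, 8, 9} must be used), so J = 8.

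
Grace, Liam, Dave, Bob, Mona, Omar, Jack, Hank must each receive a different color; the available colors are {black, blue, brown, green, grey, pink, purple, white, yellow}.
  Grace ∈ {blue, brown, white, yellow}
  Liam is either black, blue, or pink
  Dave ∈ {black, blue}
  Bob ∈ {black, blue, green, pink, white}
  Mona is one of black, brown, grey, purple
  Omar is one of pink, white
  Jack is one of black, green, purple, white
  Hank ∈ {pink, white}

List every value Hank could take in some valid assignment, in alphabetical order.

pink, white

Omar and Hank share exactly the 2 values {pink, white}; by pigeonhole those values go to them, so strike pink, white from Grace, Liam, Bob, Jack.
Liam and Dave share exactly the 2 values {black, blue}; by pigeonhole those values go to them, so strike black, blue from Grace, Bob, Mona, Jack.
That leaves Bob = green. Strike green from Jack.
Jack must be purple (only option left). Eliminate purple elsewhere: Mona.
No further eliminations apply; Hank can still be any of pink, white.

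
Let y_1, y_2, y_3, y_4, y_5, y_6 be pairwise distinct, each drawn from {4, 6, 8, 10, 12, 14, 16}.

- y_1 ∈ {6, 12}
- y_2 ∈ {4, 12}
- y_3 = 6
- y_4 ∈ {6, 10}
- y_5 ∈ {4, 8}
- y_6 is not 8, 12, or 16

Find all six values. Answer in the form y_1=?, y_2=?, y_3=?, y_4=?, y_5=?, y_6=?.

y_3 has just one choice, so y_3 = 6. Remove 6 from y_1, y_4, y_6.
y_4's domain is down to {10}, so y_4 = 10. So y_6 can't be 10.
That leaves y_1 = 12. Strike 12 from y_2.
y_2 has just one choice, so y_2 = 4. Eliminate 4 elsewhere: y_5, y_6.
y_5's domain is down to {8}, so y_5 = 8.
y_6 must be 14 (only option left).

y_1=12, y_2=4, y_3=6, y_4=10, y_5=8, y_6=14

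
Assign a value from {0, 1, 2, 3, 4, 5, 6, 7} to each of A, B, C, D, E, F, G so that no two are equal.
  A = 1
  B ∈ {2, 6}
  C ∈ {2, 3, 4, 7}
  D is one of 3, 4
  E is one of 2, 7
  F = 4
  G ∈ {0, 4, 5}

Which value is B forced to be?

A's domain is down to {1}, so A = 1.
F's domain is down to {4}, so F = 4. So C, D, G can't be 4.
D's domain is down to {3}, so D = 3. So C can't be 3.
C and E between them cover only {2, 7} — a naked pair. Remove those values from B.
So B = 6.

6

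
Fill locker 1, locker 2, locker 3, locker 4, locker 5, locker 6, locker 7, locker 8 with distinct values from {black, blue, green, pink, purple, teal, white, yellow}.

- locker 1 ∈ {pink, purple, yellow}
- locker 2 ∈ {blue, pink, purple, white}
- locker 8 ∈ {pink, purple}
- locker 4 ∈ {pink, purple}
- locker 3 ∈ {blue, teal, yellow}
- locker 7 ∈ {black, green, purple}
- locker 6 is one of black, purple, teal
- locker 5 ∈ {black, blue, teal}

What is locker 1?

yellow

The 8 variables draw from only 8 values {black, blue, green, pink, purple, teal, white, yellow}, so each is used; only locker 7 can be green, hence locker 7 = green.
The 7 still-open variables together cover exactly {black, blue, pink, purple, teal, white, yellow} — 7 values for 7 variables — and white appears only in locker 2's list, so locker 2 = white.
locker 4 and locker 8 share exactly the 2 values {pink, purple}; by pigeonhole those values go to them, so strike pink, purple from locker 1, locker 6.
So locker 1 = yellow.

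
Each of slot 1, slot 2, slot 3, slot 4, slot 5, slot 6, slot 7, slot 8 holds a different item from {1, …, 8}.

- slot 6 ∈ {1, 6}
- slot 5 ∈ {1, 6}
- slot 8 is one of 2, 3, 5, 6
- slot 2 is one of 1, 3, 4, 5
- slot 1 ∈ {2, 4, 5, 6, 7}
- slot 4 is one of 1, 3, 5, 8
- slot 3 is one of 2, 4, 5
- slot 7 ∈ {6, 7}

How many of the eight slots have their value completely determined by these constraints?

Among the 8 variables, 8 fits only slot 4 (and all 8 values in {1, 2, 3, 4, 5, 6, 7, 8} must be used), so slot 4 = 8.
slot 5 and slot 6 share exactly the 2 values {1, 6}; by pigeonhole those values go to them, so strike 1, 6 from slot 1, slot 2, slot 7, slot 8.
slot 7 must be 7 (only option left). Strike 7 from slot 1.
Determined: slot 4=8, slot 7=7. The other slots each still have more than one consistent value. That makes 2.

2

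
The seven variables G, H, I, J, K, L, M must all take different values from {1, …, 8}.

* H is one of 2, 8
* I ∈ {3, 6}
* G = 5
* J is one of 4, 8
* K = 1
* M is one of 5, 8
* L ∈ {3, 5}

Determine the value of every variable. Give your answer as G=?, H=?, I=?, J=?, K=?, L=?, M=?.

G's domain is down to {5}, so G = 5. So L, M can't be 5.
K's domain is down to {1}, so K = 1.
That leaves L = 3. Remove 3 from I.
M must be 8 (only option left). Strike 8 from H, J.
That leaves H = 2.
I has just one choice, so I = 6.
That leaves J = 4.

G=5, H=2, I=6, J=4, K=1, L=3, M=8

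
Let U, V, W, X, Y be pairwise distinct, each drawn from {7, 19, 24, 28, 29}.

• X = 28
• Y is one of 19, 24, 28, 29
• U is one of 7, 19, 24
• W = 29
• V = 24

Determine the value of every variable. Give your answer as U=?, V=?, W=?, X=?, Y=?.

U=7, V=24, W=29, X=28, Y=19

V has just one choice, so V = 24. So U, Y can't be 24.
W's domain is down to {29}, so W = 29. So Y can't be 29.
X must be 28 (only option left). Eliminate 28 elsewhere: Y.
Y's domain is down to {19}, so Y = 19. Remove 19 from U.
U's domain is down to {7}, so U = 7.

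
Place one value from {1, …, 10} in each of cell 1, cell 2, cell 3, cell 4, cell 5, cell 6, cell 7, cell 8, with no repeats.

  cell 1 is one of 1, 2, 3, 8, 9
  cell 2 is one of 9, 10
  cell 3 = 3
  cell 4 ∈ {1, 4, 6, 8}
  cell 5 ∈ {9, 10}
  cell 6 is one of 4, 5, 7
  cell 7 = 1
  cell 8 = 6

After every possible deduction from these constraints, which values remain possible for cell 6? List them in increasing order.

4, 5, 7

cell 3 must be 3 (only option left). Remove 3 from cell 1.
cell 7 must be 1 (only option left). Strike 1 from cell 1, cell 4.
cell 8 must be 6 (only option left). Eliminate 6 elsewhere: cell 4.
The 2 variables cell 2 and cell 5 are confined to {9, 10}, which locks those values in; drop them from cell 1.
No further eliminations apply; cell 6 can still be any of 4, 5, 7.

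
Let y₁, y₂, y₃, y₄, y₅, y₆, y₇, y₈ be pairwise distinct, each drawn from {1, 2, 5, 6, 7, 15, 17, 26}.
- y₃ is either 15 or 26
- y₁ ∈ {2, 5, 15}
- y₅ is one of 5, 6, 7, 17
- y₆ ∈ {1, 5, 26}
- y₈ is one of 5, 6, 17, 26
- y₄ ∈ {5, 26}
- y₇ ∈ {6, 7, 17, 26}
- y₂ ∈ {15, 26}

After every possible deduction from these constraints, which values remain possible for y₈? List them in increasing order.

6, 17

The 8 variables together cover exactly {1, 2, 5, 6, 7, 15, 17, 26} — 8 values for 8 variables — and 1 appears only in y₆'s list, so y₆ = 1.
Among the 7 still-open variables, 2 fits only y₁ (and all 7 values in {2, 5, 6, 7, 15, 17, 26} must be used), so y₁ = 2.
y₂ and y₃ between them cover only {15, 26} — a naked pair. Remove those values from y₄, y₇, y₈.
y₄ must be 5 (only option left). Eliminate 5 elsewhere: y₅, y₈.
No further eliminations apply; y₈ can still be any of 6, 17.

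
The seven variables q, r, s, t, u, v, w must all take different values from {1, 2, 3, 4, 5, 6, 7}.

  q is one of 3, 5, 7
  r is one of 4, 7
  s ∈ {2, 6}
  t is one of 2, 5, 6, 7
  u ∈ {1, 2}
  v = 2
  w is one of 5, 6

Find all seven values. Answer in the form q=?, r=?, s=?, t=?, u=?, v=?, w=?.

q=3, r=4, s=6, t=7, u=1, v=2, w=5

v's domain is down to {2}, so v = 2. Remove 2 from s, t, u.
s must be 6 (only option left). Strike 6 from t, w.
u must be 1 (only option left).
w's domain is down to {5}, so w = 5. Remove 5 from q, t.
t has just one choice, so t = 7. Strike 7 from q, r.
q's domain is down to {3}, so q = 3.
That leaves r = 4.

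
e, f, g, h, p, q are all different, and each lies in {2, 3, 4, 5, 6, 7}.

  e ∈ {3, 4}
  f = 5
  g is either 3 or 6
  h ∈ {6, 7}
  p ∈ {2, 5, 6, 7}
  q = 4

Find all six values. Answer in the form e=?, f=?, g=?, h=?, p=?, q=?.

e=3, f=5, g=6, h=7, p=2, q=4

f must be 5 (only option left). So p can't be 5.
q has just one choice, so q = 4. Strike 4 from e.
e has just one choice, so e = 3. So g can't be 3.
g must be 6 (only option left). Eliminate 6 elsewhere: h, p.
h's domain is down to {7}, so h = 7. Strike 7 from p.
p must be 2 (only option left).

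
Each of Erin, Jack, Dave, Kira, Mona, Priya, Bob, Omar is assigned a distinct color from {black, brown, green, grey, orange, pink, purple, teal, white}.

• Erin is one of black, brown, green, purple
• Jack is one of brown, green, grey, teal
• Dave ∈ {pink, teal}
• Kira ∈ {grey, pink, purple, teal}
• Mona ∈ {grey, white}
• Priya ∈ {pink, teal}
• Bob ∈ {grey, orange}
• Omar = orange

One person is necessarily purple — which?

Kira

Omar's domain is down to {orange}, so Omar = orange. Strike orange from Bob.
Bob must be grey (only option left). Eliminate grey elsewhere: Jack, Kira, Mona.
Mona must be white (only option left).
The 2 variables Dave and Priya are confined to {pink, teal}, which locks those values in; drop them from Jack, Kira.
So purple goes to Kira.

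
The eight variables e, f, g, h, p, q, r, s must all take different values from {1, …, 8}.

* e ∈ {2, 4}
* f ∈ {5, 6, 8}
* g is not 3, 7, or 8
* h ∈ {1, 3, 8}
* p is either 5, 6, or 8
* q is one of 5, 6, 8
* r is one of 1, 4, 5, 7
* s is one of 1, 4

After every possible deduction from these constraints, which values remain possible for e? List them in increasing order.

Among the 8 variables, 3 fits only h (and all 8 values in {1, 2, 3, 4, 5, 6, 7, 8} must be used), so h = 3.
The 7 still-open variables together cover exactly {1, 2, 4, 5, 6, 7, 8} — 7 values for 7 variables — and 7 appears only in r's list, so r = 7.
f, p, q share exactly the 3 values {5, 6, 8}; by pigeonhole those values go to them, so strike 5, 6, 8 from g.
No further eliminations apply; e can still be any of 2, 4.

2, 4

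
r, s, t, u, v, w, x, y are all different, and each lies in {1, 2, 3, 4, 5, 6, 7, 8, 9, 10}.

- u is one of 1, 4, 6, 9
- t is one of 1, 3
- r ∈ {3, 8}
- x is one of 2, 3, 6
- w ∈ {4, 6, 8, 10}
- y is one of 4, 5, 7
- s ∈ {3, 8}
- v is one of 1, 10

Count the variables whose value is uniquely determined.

2

r and s share exactly the 2 values {3, 8}; by pigeonhole those values go to them, so strike 3, 8 from t, w, x.
t must be 1 (only option left). Strike 1 from u, v.
v must be 10 (only option left). So w can't be 10.
Determined: t=1, v=10. The other variables each still have more than one consistent value. That makes 2.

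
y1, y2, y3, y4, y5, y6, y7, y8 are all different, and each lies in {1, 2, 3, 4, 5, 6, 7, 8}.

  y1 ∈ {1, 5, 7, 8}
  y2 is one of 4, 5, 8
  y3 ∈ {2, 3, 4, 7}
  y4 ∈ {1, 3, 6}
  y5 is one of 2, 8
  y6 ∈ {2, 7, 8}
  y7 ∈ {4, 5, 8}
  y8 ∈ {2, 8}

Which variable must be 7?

y6

The 8 variables together cover exactly {1, 2, 3, 4, 5, 6, 7, 8} — 8 values for 8 variables — and 6 appears only in y4's list, so y4 = 6.
Among the 7 still-open variables, 1 fits only y1 (and all 7 values in {1, 2, 3, 4, 5, 7, 8} must be used), so y1 = 1.
The 6 still-open variables draw from only 6 values {2, 3, 4, 5, 7, 8}, so each is used; only y3 can be 3, hence y3 = 3.
Among the 5 still-open variables, 7 fits only y6 (and all 5 values in {2, 4, 5, 7, 8} must be used), so y6 = 7.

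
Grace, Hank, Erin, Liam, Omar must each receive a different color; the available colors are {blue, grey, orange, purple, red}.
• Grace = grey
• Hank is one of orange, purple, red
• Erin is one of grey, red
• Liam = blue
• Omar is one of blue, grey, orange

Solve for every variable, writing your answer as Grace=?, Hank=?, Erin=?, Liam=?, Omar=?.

Grace=grey, Hank=purple, Erin=red, Liam=blue, Omar=orange

Grace has just one choice, so Grace = grey. Eliminate grey elsewhere: Erin, Omar.
Erin must be red (only option left). Eliminate red elsewhere: Hank.
Liam has just one choice, so Liam = blue. So Omar can't be blue.
Omar's domain is down to {orange}, so Omar = orange. Strike orange from Hank.
Hank's domain is down to {purple}, so Hank = purple.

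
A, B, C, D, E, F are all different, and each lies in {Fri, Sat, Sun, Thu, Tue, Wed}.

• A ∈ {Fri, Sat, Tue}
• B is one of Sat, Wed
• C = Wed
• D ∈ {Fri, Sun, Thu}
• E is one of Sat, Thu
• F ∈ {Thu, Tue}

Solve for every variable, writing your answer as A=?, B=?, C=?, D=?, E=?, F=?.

A=Fri, B=Sat, C=Wed, D=Sun, E=Thu, F=Tue

C must be Wed (only option left). Remove Wed from B.
B must be Sat (only option left). Remove Sat from A, E.
That leaves E = Thu. Strike Thu from D, F.
F must be Tue (only option left). Remove Tue from A.
A must be Fri (only option left). So D can't be Fri.
That leaves D = Sun.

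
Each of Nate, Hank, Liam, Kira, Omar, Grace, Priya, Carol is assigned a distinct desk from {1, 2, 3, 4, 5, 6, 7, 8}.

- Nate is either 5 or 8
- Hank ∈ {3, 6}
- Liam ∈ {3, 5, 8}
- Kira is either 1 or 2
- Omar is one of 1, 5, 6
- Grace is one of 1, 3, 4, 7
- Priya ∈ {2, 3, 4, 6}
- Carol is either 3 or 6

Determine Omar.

Among the 8 variables, 7 fits only Grace (and all 8 values in {1, 2, 3, 4, 5, 6, 7, 8} must be used), so Grace = 7.
The 7 still-open variables draw from only 7 values {1, 2, 3, 4, 5, 6, 8}, so each is used; only Priya can be 4, hence Priya = 4.
The 6 still-open variables draw from only 6 values {1, 2, 3, 5, 6, 8}, so each is used; only Kira can be 2, hence Kira = 2.
Among the 5 still-open variables, 1 fits only Omar (and all 5 values in {1, 3, 5, 6, 8} must be used), so Omar = 1.

1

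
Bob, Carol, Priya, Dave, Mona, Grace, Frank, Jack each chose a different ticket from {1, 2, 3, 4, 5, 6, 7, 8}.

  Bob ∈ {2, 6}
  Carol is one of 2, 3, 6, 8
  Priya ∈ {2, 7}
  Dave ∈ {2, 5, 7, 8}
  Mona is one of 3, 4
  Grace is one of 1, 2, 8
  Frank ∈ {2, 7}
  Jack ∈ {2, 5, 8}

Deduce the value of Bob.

6

The 8 variables together cover exactly {1, 2, 3, 4, 5, 6, 7, 8} — 8 values for 8 variables — and 1 appears only in Grace's list, so Grace = 1.
Among the 7 still-open variables, 4 fits only Mona (and all 7 values in {2, 3, 4, 5, 6, 7, 8} must be used), so Mona = 4.
The 6 still-open variables together cover exactly {2, 3, 5, 6, 7, 8} — 6 values for 6 variables — and 3 appears only in Carol's list, so Carol = 3.
The 5 still-open variables together cover exactly {2, 5, 6, 7, 8} — 5 values for 5 variables — and 6 appears only in Bob's list, so Bob = 6.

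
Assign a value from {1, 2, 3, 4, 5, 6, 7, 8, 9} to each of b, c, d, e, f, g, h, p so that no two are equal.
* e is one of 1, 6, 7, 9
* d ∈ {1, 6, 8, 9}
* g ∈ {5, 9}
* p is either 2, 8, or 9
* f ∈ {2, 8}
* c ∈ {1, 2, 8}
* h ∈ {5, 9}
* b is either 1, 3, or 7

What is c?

Among the 8 variables, 3 fits only b (and all 8 values in {1, 2, 3, 5, 6, 7, 8, 9} must be used), so b = 3.
The 7 still-open variables draw from only 7 values {1, 2, 5, 6, 7, 8, 9}, so each is used; only e can be 7, hence e = 7.
The 6 still-open variables together cover exactly {1, 2, 5, 6, 8, 9} — 6 values for 6 variables — and 6 appears only in d's list, so d = 6.
The 5 still-open variables draw from only 5 values {1, 2, 5, 8, 9}, so each is used; only c can be 1, hence c = 1.

1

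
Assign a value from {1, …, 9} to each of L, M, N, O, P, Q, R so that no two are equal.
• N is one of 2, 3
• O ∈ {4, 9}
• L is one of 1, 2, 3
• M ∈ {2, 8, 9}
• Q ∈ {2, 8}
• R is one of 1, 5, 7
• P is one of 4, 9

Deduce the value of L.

The 2 variables O and P are confined to {4, 9}, which locks those values in; drop them from M.
The 2 variables M and Q are confined to {2, 8}, which locks those values in; drop them from L, N.
N has just one choice, so N = 3. Eliminate 3 elsewhere: L.
So L = 1.

1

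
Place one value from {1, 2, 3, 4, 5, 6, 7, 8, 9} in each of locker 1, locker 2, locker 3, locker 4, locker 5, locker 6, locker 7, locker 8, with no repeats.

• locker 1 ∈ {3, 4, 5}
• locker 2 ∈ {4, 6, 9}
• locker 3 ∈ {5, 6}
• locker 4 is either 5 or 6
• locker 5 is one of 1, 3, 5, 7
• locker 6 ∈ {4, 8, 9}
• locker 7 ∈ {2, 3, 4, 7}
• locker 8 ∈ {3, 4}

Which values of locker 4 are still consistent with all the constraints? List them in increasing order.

locker 3 and locker 4 between them cover only {5, 6} — a naked pair. Remove those values from locker 1, locker 2, locker 5.
locker 1 and locker 8 share exactly the 2 values {3, 4}; by pigeonhole those values go to them, so strike 3, 4 from locker 2, locker 5, locker 6, locker 7.
That leaves locker 2 = 9. Remove 9 from locker 6.
locker 6's domain is down to {8}, so locker 6 = 8.
No further eliminations apply; locker 4 can still be any of 5, 6.

5, 6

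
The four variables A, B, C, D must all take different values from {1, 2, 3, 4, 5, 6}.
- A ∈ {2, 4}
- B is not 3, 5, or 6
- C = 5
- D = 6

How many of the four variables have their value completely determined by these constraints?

C's domain is down to {5}, so C = 5.
D's domain is down to {6}, so D = 6.
Determined: C=5, D=6. The other variables each still have more than one consistent value. That makes 2.

2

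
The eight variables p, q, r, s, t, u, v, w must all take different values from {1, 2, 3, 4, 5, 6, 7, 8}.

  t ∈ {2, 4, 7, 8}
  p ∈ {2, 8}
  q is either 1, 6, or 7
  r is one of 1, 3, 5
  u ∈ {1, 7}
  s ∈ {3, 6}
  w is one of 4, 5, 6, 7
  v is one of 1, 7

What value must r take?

The 2 variables u and v are confined to {1, 7}, which locks those values in; drop them from q, r, t, w.
q must be 6 (only option left). So s, w can't be 6.
That leaves s = 3. Eliminate 3 elsewhere: r.
So r = 5.

5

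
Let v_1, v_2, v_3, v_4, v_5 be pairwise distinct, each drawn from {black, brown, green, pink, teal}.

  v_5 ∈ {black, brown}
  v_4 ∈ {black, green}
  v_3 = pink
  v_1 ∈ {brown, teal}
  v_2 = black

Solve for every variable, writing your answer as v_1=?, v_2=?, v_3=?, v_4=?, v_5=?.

v_1=teal, v_2=black, v_3=pink, v_4=green, v_5=brown

v_2's domain is down to {black}, so v_2 = black. Strike black from v_4, v_5.
That leaves v_3 = pink.
v_4 must be green (only option left).
v_5 must be brown (only option left). So v_1 can't be brown.
v_1 must be teal (only option left).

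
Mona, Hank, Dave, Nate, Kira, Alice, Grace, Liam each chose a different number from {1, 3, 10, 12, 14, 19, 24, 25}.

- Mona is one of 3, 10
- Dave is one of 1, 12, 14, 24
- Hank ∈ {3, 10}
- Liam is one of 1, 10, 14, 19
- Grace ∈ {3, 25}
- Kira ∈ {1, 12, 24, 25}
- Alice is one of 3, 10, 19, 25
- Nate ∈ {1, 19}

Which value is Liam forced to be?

The 2 variables Mona and Hank are confined to {3, 10}, which locks those values in; drop them from Alice, Grace, Liam.
Grace has just one choice, so Grace = 25. Remove 25 from Kira, Alice.
Alice's domain is down to {19}, so Alice = 19. Strike 19 from Nate, Liam.
That leaves Nate = 1. Remove 1 from Dave, Kira, Liam.
So Liam = 14.

14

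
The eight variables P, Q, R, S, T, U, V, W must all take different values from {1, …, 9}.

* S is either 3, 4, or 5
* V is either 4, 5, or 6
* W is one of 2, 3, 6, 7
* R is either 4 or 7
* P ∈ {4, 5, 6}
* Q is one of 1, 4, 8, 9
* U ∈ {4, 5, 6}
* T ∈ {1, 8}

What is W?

2

The 3 variables P, U, V are confined to {4, 5, 6}, which locks those values in; drop them from Q, R, S, W.
R's domain is down to {7}, so R = 7. Remove 7 from W.
That leaves S = 3. So W can't be 3.
So W = 2.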